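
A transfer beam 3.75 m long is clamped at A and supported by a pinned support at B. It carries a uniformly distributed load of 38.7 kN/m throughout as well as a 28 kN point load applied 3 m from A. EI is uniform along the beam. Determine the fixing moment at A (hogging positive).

Remove the prop at B; the released (primary) structure is a cantilever built in at A.
Free-end deflection of the primary structure under the applied loading (downward +):
  UDL 38.7: wL⁴/(8EI) = 956.6/EI
  point load 28 at a = 3: Pa²(3L − a)/(6EI) = 346.5/EI
  δ_0 = 1303/EI
Tip deflection under a unit load at B: L³/(3EI) = 17.58/EI.
The prop prevents deflection at B: R_B = δ_0/δ_{BB} = 1303/17.58 = 74.13 kN.
Moment equilibrium about A: M_A = Σ(load moments about A) − R_B·L = 356.1 − 74.13×3.75 = 78.11 kN·m.

M_A = 78.11 kN·m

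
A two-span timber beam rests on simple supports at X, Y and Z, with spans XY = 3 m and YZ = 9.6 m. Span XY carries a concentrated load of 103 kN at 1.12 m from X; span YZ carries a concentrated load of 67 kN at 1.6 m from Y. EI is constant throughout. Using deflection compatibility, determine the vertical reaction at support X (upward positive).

Release continuity at Y by inserting a hinge; the redundant is the internal moment M_Y. The primary structure is two simply-supported spans XY and YZ.
End slopes at the hinge Y, treating each span as simply supported:
  span XY: point load 103 at a = 1.12: Pab(L + a)/(6LEI) = 49.64/EI
  span YZ: point load 67 at a = 1.6: Pab(L + b)/(6LEI) = 262/EI
  relative rotation θ_0 = (49.64 + 262)/EI = 311.7/EI
A unit hogging moment at Y produces rotation L₁/(3EI) + L₂/(3EI) = 4.2/EI.
Compatibility: M_Y·(L₁+L₂)/(3EI) = θ_0, giving M_Y = 74.21 kN·m (hogging).
Span XY, ΣM about X with M_Y applied at Y: R_Y^{XY}·3 = 115.4 + 74.21, so R_Y^{XY} = 63.19 kN and R_X = 103 − 63.19 = 39.81 kN.

R_X = 39.81 kN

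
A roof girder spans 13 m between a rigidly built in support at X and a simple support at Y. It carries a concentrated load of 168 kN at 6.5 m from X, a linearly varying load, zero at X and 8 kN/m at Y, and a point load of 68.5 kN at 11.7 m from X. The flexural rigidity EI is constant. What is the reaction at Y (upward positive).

R_Y = 139.4 kN

Remove the prop at Y; the released (primary) structure is a cantilever built in at X.
Free-end deflection of the primary structure under the applied loading (downward +):
  point load 168 at a = 6.5: Pa²(3L − a)/(6EI) = 38448/EI
  triangular load, peak 8 at the free end: 11w₀L⁴/(120EI) = 20945/EI
  point load 68.5 at a = 11.7: Pa²(3L − a)/(6EI) = 42665/EI
  δ_0 = 102057/EI
Tip deflection under a unit load at Y: L³/(3EI) = 732.3/EI.
Compatibility at Y: δ_0 − R_Y·δ_{YY} = 0, so R_Y = 102057/732.3 = 139.4 kN.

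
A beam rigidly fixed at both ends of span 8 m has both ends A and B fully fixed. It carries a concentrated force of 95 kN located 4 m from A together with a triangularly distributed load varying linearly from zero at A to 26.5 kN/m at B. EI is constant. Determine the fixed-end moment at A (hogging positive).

Release both end moments; the primary structure is a simply-supported span AB with redundants M_A and M_B.
On the primary (simply-supported) span, the end slopes from the loading are:
  at A: point load 95 at a = 4: Pab(L + b)/(6LEI) = 380/EI
  at B: point load 95 at a = 4: Pab(L + a)/(6LEI) = 380/EI
  at A: triangular load, peak 26.5: 7w₀L³/(360EI) = 263.8/EI
  at B: triangular load, peak 26.5: w₀L³/(45EI) = 301.5/EI
  θ_A0 = 643.8/EI,  θ_B0 = 681.5/EI
Flexibility coefficients: a unit moment at one end gives L/(3EI) there and L/(6EI) at the far end, so f₁₁ = f₂₂ = 2.667/EI and f₁₂ = f₂₁ = 1.333/EI.
Compatibility — zero rotation at each built-in end:
  2.667 M_A + 1.333 M_B = 643.8
  1.333 M_A + 2.667 M_B = 681.5
Solving the pair gives M_A = 151.5 kN·m and M_B = 179.8 kN·m (hogging).

M_A = 151.5 kN·m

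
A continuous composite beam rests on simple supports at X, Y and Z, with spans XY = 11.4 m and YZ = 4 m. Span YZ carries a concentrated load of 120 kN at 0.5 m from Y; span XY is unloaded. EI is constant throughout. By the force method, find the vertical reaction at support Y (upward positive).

Release continuity at Y by inserting a hinge; the redundant is the internal moment M_Y. The primary structure is two simply-supported spans XY and YZ.
Discontinuity in slope at Y on the released structure — sum the simple-span end rotations:
  span YZ: point load 120 at a = 0.5: Pab(L + b)/(6LEI) = 65.62/EI
  relative rotation θ_0 = (0 + 65.62)/EI = 65.62/EI
A unit hogging moment at Y produces rotation L₁/(3EI) + L₂/(3EI) = 5.133/EI.
Compatibility: M_Y·(L₁+L₂)/(3EI) = θ_0, giving M_Y = 12.78 kN·m (hogging).
Span XY, ΣM about X with M_Y applied at Y: R_Y^{XY}·11.4 = 0 + 12.78, so R_Y^{XY} = 1.121 kN and R_X = 0 − 1.121 = -1.121 kN.
Span YZ, ΣM about Z: R_Y^{YZ}·4 = 420 + 12.78, so R_Y^{YZ} = 108.2 kN and R_Z = 120 − 108.2 = 11.8 kN.
R_Y = 1.121 + 108.2 = 109.3 kN.

R_Y = 109.3 kN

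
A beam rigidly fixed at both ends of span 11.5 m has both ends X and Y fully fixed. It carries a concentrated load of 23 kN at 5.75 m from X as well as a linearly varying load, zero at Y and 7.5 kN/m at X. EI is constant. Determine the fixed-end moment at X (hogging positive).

M_X = 82.66 kN·m

Release both end moments; the primary structure is a simply-supported span XY with redundants M_X and M_Y.
On the primary (simply-supported) span, the end slopes from the loading are:
  at X: point load 23 at a = 5.75: Pab(L + b)/(6LEI) = 190.1/EI
  at Y: point load 23 at a = 5.75: Pab(L + a)/(6LEI) = 190.1/EI
  at X: triangular load, peak 7.5: w₀L³/(45EI) = 253.5/EI
  at Y: triangular load, peak 7.5: 7w₀L³/(360EI) = 221.8/EI
  θ_X0 = 443.6/EI,  θ_Y0 = 411.9/EI
Flexibility coefficients: a unit moment at one end gives L/(3EI) there and L/(6EI) at the far end, so f₁₁ = f₂₂ = 3.833/EI and f₁₂ = f₂₁ = 1.917/EI.
Compatibility — zero rotation at each built-in end:
  3.833 M_X + 1.917 M_Y = 443.6
  1.917 M_X + 3.833 M_Y = 411.9
Solving the pair gives M_X = 82.66 kN·m and M_Y = 66.12 kN·m (hogging).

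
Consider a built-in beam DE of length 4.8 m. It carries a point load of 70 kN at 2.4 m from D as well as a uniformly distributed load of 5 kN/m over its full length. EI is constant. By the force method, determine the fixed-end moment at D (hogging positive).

M_D = 51.6 kN·m

Take the two fixed-end moments M_D, M_E as redundants; the released structure is the simple span DE.
End rotations of the released simple span under the applied load (×1/EI):
  at D: point load 70 at a = 2.4: Pab(L + b)/(6LEI) = 100.8/EI
  at E: point load 70 at a = 2.4: Pab(L + a)/(6LEI) = 100.8/EI
  at D: UDL 5: wL³/(24EI) = 23.04/EI
  at E: UDL 5: wL³/(24EI) = 23.04/EI
  θ_D0 = 123.8/EI,  θ_E0 = 123.8/EI
Flexibility coefficients: a unit moment at one end gives L/(3EI) there and L/(6EI) at the far end, so f₁₁ = f₂₂ = 1.6/EI and f₁₂ = f₂₁ = 0.8/EI.
Compatibility — zero rotation at each built-in end:
  1.6 M_D + 0.8 M_E = 123.8
  0.8 M_D + 1.6 M_E = 123.8
Solving the pair gives M_D = 51.6 kN·m and M_E = 51.6 kN·m (hogging).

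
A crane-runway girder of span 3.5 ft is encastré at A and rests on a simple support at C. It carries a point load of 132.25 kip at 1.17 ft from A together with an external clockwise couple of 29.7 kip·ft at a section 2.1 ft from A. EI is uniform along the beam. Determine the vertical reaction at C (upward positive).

R_C = 30.39 kip

Choose R_C as the redundant. The primary structure is the cantilever fixed at A.
Downward deflection at the released point C due to the loads:
  point load 132.25 at a = 1.17: Pa²(3L − a)/(6EI) = 281.5/EI
  clockwise couple 29.7 at a = 2.1: M₀a(2L − a)/(2EI) = 152.8/EI
  δ_0 = 434.3/EI
Tip deflection under a unit load at C: L³/(3EI) = 14.29/EI.
Compatibility at C: δ_0 − R_C·δ_{CC} = 0, so R_C = 434.3/14.29 = 30.39 kip.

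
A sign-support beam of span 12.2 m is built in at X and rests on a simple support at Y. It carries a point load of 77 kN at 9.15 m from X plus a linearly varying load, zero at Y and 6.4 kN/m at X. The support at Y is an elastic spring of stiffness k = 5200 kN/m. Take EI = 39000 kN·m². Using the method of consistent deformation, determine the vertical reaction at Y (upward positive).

R_Y = 55.84 kN

Take the reaction at Y as the redundant and release it; the primary structure is a cantilever fixed at X.
Deflection at Y on the released cantilever, summing each load's contribution:
  point load 77 at a = 9.15: Pa²(3L − a)/(6EI) = 29493/EI
  triangular load, peak 6.4 at the fixed end: w₀L⁴/(30EI) = 4726/EI
  δ_0 = 34219/EI
Tip deflection under a unit load at Y: L³/(3EI) = 605.3/EI.
With EI = 39000 kN·m²: δ_0 = 0.87742 m and δ_{YY} = 0.01552 m/kN.
Compatibility — the spring shortens by R_Y/k under the reaction it provides: δ_0 − R_Y·δ_{YY} = R_Y/k. With 1/k = 0.000192 m/kN, R_Y = δ_0 / (δ_{YY} + 1/k) = 0.87742 / (0.01552 + 0.000192) = 55.84 kN.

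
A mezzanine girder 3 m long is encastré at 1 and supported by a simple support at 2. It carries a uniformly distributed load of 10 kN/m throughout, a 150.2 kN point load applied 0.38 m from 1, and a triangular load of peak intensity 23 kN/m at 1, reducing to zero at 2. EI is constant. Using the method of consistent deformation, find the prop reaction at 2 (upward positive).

Choose R_2 as the redundant. The primary structure is the cantilever fixed at 1.
Deflection at 2 on the released cantilever, summing each load's contribution:
  UDL 10: wL⁴/(8EI) = 101.2/EI
  point load 150.2 at a = 0.38: Pa²(3L − a)/(6EI) = 31.16/EI
  triangular load, peak 23 at the fixed end: w₀L⁴/(30EI) = 62.1/EI
  δ_0 = 194.5/EI
Flexibility coefficient — unit upward force at 2: δ_{22} = L³/(3EI) = 9/EI.
The prop prevents deflection at 2: R_2 = δ_0/δ_{22} = 194.5/9 = 21.61 kN.

R_2 = 21.61 kN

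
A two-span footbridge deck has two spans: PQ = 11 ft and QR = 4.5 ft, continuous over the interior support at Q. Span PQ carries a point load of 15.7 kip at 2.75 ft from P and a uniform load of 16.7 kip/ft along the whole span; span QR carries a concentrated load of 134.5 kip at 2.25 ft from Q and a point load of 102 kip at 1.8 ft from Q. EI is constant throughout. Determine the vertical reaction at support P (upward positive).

Take M_Q as the redundant. Released structure: two simple spans PQ and QR with a hinge at Q.
Discontinuity in slope at Q on the released structure — sum the simple-span end rotations:
  span PQ: point load 15.7 at a = 2.75: Pab(L + a)/(6LEI) = 74.21/EI
  span PQ: UDL 16.7: wL³/(24EI) = 926.2/EI
  span QR: point load 134.5 at a = 2.25: Pab(L + b)/(6LEI) = 170.2/EI
  span QR: point load 102 at a = 1.8: Pab(L + b)/(6LEI) = 132.2/EI
  relative rotation θ_0 = (1000 + 302.4)/EI = 1303/EI
A unit hogging moment at Q produces rotation L₁/(3EI) + L₂/(3EI) = 5.167/EI.
Slope continuity at Q: θ_0 = M_Q·5.167/EI, so M_Q = 1303/5.167 = 252.2 kip·ft (hogging).
Span PQ, ΣM about P with M_Q applied at Q: R_Q^{PQ}·11 = 1054 + 252.2, so R_Q^{PQ} = 118.7 kip and R_P = 199.4 − 118.7 = 80.7 kip.

R_P = 80.7 kip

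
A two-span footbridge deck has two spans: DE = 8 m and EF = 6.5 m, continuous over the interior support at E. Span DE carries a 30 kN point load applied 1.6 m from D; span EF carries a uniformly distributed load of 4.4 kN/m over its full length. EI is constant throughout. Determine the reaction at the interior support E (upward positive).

R_E = 26.75 kN

Release continuity at E by inserting a hinge; the redundant is the internal moment M_E. The primary structure is two simply-supported spans DE and EF.
Discontinuity in slope at E on the released structure — sum the simple-span end rotations:
  span DE: point load 30 at a = 1.6: Pab(L + a)/(6LEI) = 61.44/EI
  span EF: UDL 4.4: wL³/(24EI) = 50.35/EI
  relative rotation θ_0 = (61.44 + 50.35)/EI = 111.8/EI
A unit hogging moment at E produces rotation L₁/(3EI) + L₂/(3EI) = 4.833/EI.
Compatibility: M_E·(L₁+L₂)/(3EI) = θ_0, giving M_E = 23.13 kN·m (hogging).
Span DE, ΣM about D with M_E applied at E: R_E^{DE}·8 = 48 + 23.13, so R_E^{DE} = 8.891 kN and R_D = 30 − 8.891 = 21.11 kN.
Span EF, ΣM about F: R_E^{EF}·6.5 = 92.95 + 23.13, so R_E^{EF} = 17.86 kN and R_F = 28.6 − 17.86 = 10.74 kN.
R_E = 8.891 + 17.86 = 26.75 kN.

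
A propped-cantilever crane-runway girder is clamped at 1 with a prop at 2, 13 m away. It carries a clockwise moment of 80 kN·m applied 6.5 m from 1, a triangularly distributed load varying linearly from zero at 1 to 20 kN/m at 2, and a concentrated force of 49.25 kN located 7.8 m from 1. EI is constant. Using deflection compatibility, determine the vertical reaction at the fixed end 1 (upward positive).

R_1 = 79.55 kN

Remove the prop at 2; the released (primary) structure is a cantilever built in at 1.
Primary-structure tip deflection at 2 by superposition:
  clockwise couple 80 at a = 6.5: M₀a(2L − a)/(2EI) = 5070/EI
  triangular load, peak 20 at the free end: 11w₀L⁴/(120EI) = 52362/EI
  point load 49.25 at a = 7.8: Pa²(3L − a)/(6EI) = 15581/EI
  δ_0 = 73013/EI
Flexibility coefficient — unit upward force at 2: δ_{22} = L³/(3EI) = 732.3/EI.
The prop prevents deflection at 2: R_2 = δ_0/δ_{22} = 73013/732.3 = 99.7 kN.
Vertical equilibrium: R_1 = ΣP − R_2 = 179.2 − 99.7 = 79.55 kN.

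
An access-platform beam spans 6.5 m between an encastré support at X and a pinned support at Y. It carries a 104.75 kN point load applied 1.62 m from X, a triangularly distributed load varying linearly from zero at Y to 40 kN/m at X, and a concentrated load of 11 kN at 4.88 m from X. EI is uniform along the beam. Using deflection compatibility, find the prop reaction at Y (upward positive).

R_Y = 41.92 kN

Remove the prop at Y; the released (primary) structure is a cantilever built in at X.
Primary-structure tip deflection at Y by superposition:
  point load 104.75 at a = 1.62: Pa²(3L − a)/(6EI) = 819.2/EI
  triangular load, peak 40 at the fixed end: w₀L⁴/(30EI) = 2380/EI
  point load 11 at a = 4.88: Pa²(3L − a)/(6EI) = 638.3/EI
  δ_0 = 3838/EI
Flexibility coefficient — unit upward force at Y: δ_{YY} = L³/(3EI) = 91.54/EI.
Compatibility at Y: δ_0 − R_Y·δ_{YY} = 0, so R_Y = 3838/91.54 = 41.92 kN.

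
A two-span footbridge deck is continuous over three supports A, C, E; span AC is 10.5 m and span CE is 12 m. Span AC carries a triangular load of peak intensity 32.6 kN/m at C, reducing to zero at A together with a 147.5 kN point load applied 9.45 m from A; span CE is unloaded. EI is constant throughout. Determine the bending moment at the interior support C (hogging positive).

Release continuity at C by inserting a hinge; the redundant is the internal moment M_C. The primary structure is two simply-supported spans AC and CE.
Discontinuity in slope at C on the released structure — sum the simple-span end rotations:
  span AC: triangular load, peak 32.6: w₀L³/(45EI) = 838.6/EI
  span AC: point load 147.5 at a = 9.45: Pab(L + a)/(6LEI) = 463.5/EI
  relative rotation θ_0 = (1302 + 0)/EI = 1302/EI
A unit hogging moment at C produces rotation L₁/(3EI) + L₂/(3EI) = 7.5/EI.
Slope continuity at C: θ_0 = M_C·7.5/EI, so M_C = 1302/7.5 = 173.6 kN·m (hogging).

M_C = 173.6 kN·m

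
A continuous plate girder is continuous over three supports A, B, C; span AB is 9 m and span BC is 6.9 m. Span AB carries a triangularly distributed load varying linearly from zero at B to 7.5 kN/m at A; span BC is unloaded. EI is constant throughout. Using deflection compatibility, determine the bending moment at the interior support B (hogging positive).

M_B = 20.06 kN·m

Release continuity at B by inserting a hinge; the redundant is the internal moment M_B. The primary structure is two simply-supported spans AB and BC.
Discontinuity in slope at B on the released structure — sum the simple-span end rotations:
  span AB: triangular load, peak 7.5: 7w₀L³/(360EI) = 106.3/EI
  relative rotation θ_0 = (106.3 + 0)/EI = 106.3/EI
A unit hogging moment at B produces rotation L₁/(3EI) + L₂/(3EI) = 5.3/EI.
Compatibility: M_B·(L₁+L₂)/(3EI) = θ_0, giving M_B = 20.06 kN·m (hogging).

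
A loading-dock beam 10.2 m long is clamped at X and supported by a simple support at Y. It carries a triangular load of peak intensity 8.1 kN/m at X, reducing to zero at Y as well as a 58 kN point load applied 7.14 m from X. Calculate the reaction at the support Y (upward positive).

R_Y = 40.95 kN

Take the reaction at Y as the redundant and release it; the primary structure is a cantilever fixed at X.
Deflection at Y on the released cantilever, summing each load's contribution:
  triangular load, peak 8.1 at the fixed end: w₀L⁴/(30EI) = 2923/EI
  point load 58 at a = 7.14: Pa²(3L − a)/(6EI) = 11561/EI
  δ_0 = 14484/EI
Flexibility coefficient — unit upward force at Y: δ_{YY} = L³/(3EI) = 353.7/EI.
The prop prevents deflection at Y: R_Y = δ_0/δ_{YY} = 14484/353.7 = 40.95 kN.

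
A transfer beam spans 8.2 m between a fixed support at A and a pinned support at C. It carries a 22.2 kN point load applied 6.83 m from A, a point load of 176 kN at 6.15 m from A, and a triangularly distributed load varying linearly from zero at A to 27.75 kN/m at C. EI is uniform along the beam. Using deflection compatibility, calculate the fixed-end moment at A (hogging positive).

M_A = 292.8 kN·m

Remove the prop at C; the released (primary) structure is a cantilever built in at A.
Downward deflection at the released point C due to the loads:
  point load 22.2 at a = 6.83: Pa²(3L − a)/(6EI) = 3067/EI
  point load 176 at a = 6.15: Pa²(3L − a)/(6EI) = 20470/EI
  triangular load, peak 27.75 at the free end: 11w₀L⁴/(120EI) = 11501/EI
  δ_0 = 35038/EI
Tip deflection under a unit load at C: L³/(3EI) = 183.8/EI.
The prop prevents deflection at C: R_C = δ_0/δ_{CC} = 35038/183.8 = 190.6 kN.
Moment equilibrium about A: M_A = Σ(load moments about A) − R_C·L = 1856 − 190.6×8.2 = 292.8 kN·m.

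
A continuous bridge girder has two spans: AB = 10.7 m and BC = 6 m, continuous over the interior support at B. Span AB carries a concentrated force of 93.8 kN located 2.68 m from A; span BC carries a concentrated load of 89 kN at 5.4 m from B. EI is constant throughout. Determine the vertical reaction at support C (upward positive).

R_C = 65.94 kN

Release continuity at B by inserting a hinge; the redundant is the internal moment M_B. The primary structure is two simply-supported spans AB and BC.
Rotations at B on the released spans (each span's end-slope, ×1/EI):
  span AB: point load 93.8 at a = 2.68: Pab(L + a)/(6LEI) = 420.2/EI
  span BC: point load 89 at a = 5.4: Pab(L + b)/(6LEI) = 52.87/EI
  relative rotation θ_0 = (420.2 + 52.87)/EI = 473/EI
A unit hogging moment at B produces rotation L₁/(3EI) + L₂/(3EI) = 5.567/EI.
Slope continuity at B: θ_0 = M_B·5.567/EI, so M_B = 473/5.567 = 84.98 kN·m (hogging).
Span BC, ΣM about C: R_B^{BC}·6 = 53.4 + 84.98, so R_B^{BC} = 23.06 kN and R_C = 89 − 23.06 = 65.94 kN.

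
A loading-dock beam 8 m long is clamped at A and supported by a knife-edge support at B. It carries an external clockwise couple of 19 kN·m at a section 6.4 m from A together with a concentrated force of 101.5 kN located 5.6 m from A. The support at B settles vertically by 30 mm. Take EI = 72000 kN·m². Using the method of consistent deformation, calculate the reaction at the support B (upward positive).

Choose R_B as the redundant. The primary structure is the cantilever fixed at A.
Primary-structure tip deflection at B by superposition:
  clockwise couple 19 at a = 6.4: M₀a(2L − a)/(2EI) = 583.7/EI
  point load 101.5 at a = 5.6: Pa²(3L − a)/(6EI) = 9761/EI
  δ_0 = 10345/EI
Tip deflection under a unit load at B: L³/(3EI) = 170.7/EI.
With EI = 72000 kN·m²: δ_0 = 0.14368 m and δ_{BB} = 0.00237 m/kN.
Compatibility — the beam at B must follow the support down by 0.03 m: δ_0 − R_B·δ_{BB} = 0.03, so R_B = (0.14368 − 0.03)/0.00237 = 47.96 kN.

R_B = 47.96 kN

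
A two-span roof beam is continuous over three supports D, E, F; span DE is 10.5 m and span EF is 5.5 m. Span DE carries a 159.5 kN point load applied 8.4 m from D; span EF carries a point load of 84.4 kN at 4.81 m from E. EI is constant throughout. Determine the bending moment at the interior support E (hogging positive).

Take M_E as the redundant. Released structure: two simple spans DE and EF with a hinge at E.
End slopes at the hinge E, treating each span as simply supported:
  span DE: point load 159.5 at a = 8.4: Pab(L + a)/(6LEI) = 844.1/EI
  span EF: point load 84.4 at a = 4.81: Pab(L + b)/(6LEI) = 52.54/EI
  relative rotation θ_0 = (844.1 + 52.54)/EI = 896.6/EI
A unit hogging moment at E produces rotation L₁/(3EI) + L₂/(3EI) = 5.333/EI.
Slope continuity at E: θ_0 = M_E·5.333/EI, so M_E = 896.6/5.333 = 168.1 kN·m (hogging).

M_E = 168.1 kN·m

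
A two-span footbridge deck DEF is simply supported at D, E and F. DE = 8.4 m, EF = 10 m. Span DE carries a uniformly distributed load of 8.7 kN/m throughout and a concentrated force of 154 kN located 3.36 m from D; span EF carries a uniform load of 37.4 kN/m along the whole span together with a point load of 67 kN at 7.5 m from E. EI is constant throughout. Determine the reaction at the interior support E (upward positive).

Release continuity at E by inserting a hinge; the redundant is the internal moment M_E. The primary structure is two simply-supported spans DE and EF.
Rotations at E on the released spans (each span's end-slope, ×1/EI):
  span DE: UDL 8.7: wL³/(24EI) = 214.9/EI
  span DE: point load 154 at a = 3.36: Pab(L + a)/(6LEI) = 608.5/EI
  span EF: UDL 37.4: wL³/(24EI) = 1558/EI
  span EF: point load 67 at a = 7.5: Pab(L + b)/(6LEI) = 261.7/EI
  relative rotation θ_0 = (823.4 + 1820)/EI = 2643/EI
A unit hogging moment at E produces rotation L₁/(3EI) + L₂/(3EI) = 6.133/EI.
Compatibility: M_E·(L₁+L₂)/(3EI) = θ_0, giving M_E = 431 kN·m (hogging).
Span DE, ΣM about D with M_E applied at E: R_E^{DE}·8.4 = 824.4 + 431, so R_E^{DE} = 149.4 kN and R_D = 227.1 − 149.4 = 77.63 kN.
Span EF, ΣM about F: R_E^{EF}·10 = 2038 + 431, so R_E^{EF} = 246.8 kN and R_F = 441 − 246.8 = 194.2 kN.
R_E = 149.4 + 246.8 = 396.3 kN.

R_E = 396.3 kN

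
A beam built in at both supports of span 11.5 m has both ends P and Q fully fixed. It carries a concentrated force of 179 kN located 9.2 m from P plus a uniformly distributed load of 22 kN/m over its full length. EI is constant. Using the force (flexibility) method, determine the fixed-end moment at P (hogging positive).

Release both end moments; the primary structure is a simply-supported span PQ with redundants M_P and M_Q.
Simple-span end rotations at P and Q under the given loads:
  at P: point load 179 at a = 9.2: Pab(L + b)/(6LEI) = 757.5/EI
  at Q: point load 179 at a = 9.2: Pab(L + a)/(6LEI) = 1136/EI
  at P: UDL 22: wL³/(24EI) = 1394/EI
  at Q: UDL 22: wL³/(24EI) = 1394/EI
  θ_P0 = 2152/EI,  θ_Q0 = 2530/EI
Flexibility coefficients: a unit moment at one end gives L/(3EI) there and L/(6EI) at the far end, so f₁₁ = f₂₂ = 3.833/EI and f₁₂ = f₂₁ = 1.917/EI.
Compatibility — zero rotation at each built-in end:
  3.833 M_P + 1.917 M_Q = 2152
  1.917 M_P + 3.833 M_Q = 2530
Solving the pair gives M_P = 308.3 kN·m and M_Q = 505.9 kN·m (hogging).

M_P = 308.3 kN·m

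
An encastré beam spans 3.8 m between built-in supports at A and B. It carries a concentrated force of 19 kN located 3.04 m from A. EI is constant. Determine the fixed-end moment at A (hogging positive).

Release both end moments; the primary structure is a simply-supported span AB with redundants M_A and M_B.
On the primary (simply-supported) span, the end slopes from the loading are:
  at A: point load 19 at a = 3.04: Pab(L + b)/(6LEI) = 8.78/EI
  at B: point load 19 at a = 3.04: Pab(L + a)/(6LEI) = 13.17/EI
  θ_A0 = 8.78/EI,  θ_B0 = 13.17/EI
Flexibility coefficients: a unit moment at one end gives L/(3EI) there and L/(6EI) at the far end, so f₁₁ = f₂₂ = 1.267/EI and f₁₂ = f₂₁ = 0.6333/EI.
Compatibility — zero rotation at each built-in end:
  1.267 M_A + 0.6333 M_B = 8.78
  0.6333 M_A + 1.267 M_B = 13.17
Solving the pair gives M_A = 2.31 kN·m and M_B = 9.242 kN·m (hogging).

M_A = 2.31 kN·m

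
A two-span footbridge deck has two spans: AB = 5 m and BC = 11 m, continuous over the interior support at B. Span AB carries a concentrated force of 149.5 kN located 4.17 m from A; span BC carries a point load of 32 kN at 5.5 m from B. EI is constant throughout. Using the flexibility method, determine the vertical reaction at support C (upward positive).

R_C = 9.179 kN

Take M_B as the redundant. Released structure: two simple spans AB and BC with a hinge at B.
Discontinuity in slope at B on the released structure — sum the simple-span end rotations:
  span AB: point load 149.5 at a = 4.17: Pab(L + a)/(6LEI) = 158.2/EI
  span BC: point load 32 at a = 5.5: Pab(L + b)/(6LEI) = 242/EI
  relative rotation θ_0 = (158.2 + 242)/EI = 400.2/EI
A unit hogging moment at B produces rotation L₁/(3EI) + L₂/(3EI) = 5.333/EI.
Compatibility: M_B·(L₁+L₂)/(3EI) = θ_0, giving M_B = 75.03 kN·m (hogging).
Span BC, ΣM about C: R_B^{BC}·11 = 176 + 75.03, so R_B^{BC} = 22.82 kN and R_C = 32 − 22.82 = 9.179 kN.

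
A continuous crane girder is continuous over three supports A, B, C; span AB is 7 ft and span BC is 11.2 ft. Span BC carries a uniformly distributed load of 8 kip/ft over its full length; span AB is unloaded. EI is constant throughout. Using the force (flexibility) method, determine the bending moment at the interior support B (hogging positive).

M_B = 77.19 kip·ft

Release continuity at B by inserting a hinge; the redundant is the internal moment M_B. The primary structure is two simply-supported spans AB and BC.
Rotations at B on the released spans (each span's end-slope, ×1/EI):
  span BC: UDL 8: wL³/(24EI) = 468.3/EI
  relative rotation θ_0 = (0 + 468.3)/EI = 468.3/EI
A unit hogging moment at B produces rotation L₁/(3EI) + L₂/(3EI) = 6.067/EI.
Slope continuity at B: θ_0 = M_B·6.067/EI, so M_B = 468.3/6.067 = 77.19 kip·ft (hogging).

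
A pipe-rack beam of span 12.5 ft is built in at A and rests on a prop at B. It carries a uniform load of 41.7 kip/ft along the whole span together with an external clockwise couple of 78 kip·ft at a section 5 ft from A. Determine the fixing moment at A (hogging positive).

Choose R_B as the redundant. The primary structure is the cantilever fixed at A.
Primary-structure tip deflection at B by superposition:
  UDL 41.7: wL⁴/(8EI) = 127258/EI
  clockwise couple 78 at a = 5: M₀a(2L − a)/(2EI) = 3900/EI
  δ_0 = 131158/EI
Tip deflection under a unit load at B: L³/(3EI) = 651/EI.
The prop prevents deflection at B: R_B = δ_0/δ_{BB} = 131158/651 = 201.5 kip.
Moment equilibrium about A: M_A = Σ(load moments about A) − R_B·L = 3336 − 201.5×12.5 = 817.6 kip·ft.

M_A = 817.6 kip·ft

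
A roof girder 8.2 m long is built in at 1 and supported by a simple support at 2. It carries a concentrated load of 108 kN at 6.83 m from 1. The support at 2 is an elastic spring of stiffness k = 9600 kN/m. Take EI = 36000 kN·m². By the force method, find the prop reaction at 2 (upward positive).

R_2 = 79.56 kN

Take the reaction at 2 as the redundant and release it; the primary structure is a cantilever fixed at 1.
Downward deflection at the released point 2 due to the loads:
  point load 108 at a = 6.83: Pa²(3L − a)/(6EI) = 14921/EI
Flexibility coefficient — unit upward force at 2: δ_{22} = L³/(3EI) = 183.8/EI.
With EI = 36000 kN·m²: δ_0 = 0.41448 m and δ_{22} = 0.005105 m/kN.
Compatibility — the spring shortens by R_2/k under the reaction it provides: δ_0 − R_2·δ_{22} = R_2/k. With 1/k = 0.000104 m/kN, R_2 = δ_0 / (δ_{22} + 1/k) = 0.41448 / (0.005105 + 0.000104) = 79.56 kN.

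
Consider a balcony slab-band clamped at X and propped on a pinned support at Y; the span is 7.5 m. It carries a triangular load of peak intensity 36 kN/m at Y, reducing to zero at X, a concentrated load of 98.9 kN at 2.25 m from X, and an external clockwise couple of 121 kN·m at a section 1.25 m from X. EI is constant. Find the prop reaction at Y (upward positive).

Release the roller at Y. Primary structure: cantilever fixed at X.
Primary-structure tip deflection at Y by superposition:
  triangular load, peak 36 at the free end: 11w₀L⁴/(120EI) = 10441/EI
  point load 98.9 at a = 2.25: Pa²(3L − a)/(6EI) = 1690/EI
  clockwise couple 121 at a = 1.25: M₀a(2L − a)/(2EI) = 1040/EI
  δ_0 = 13171/EI
Tip deflection under a unit load at Y: L³/(3EI) = 140.6/EI.
The prop prevents deflection at Y: R_Y = δ_0/δ_{YY} = 13171/140.6 = 93.66 kN.

R_Y = 93.66 kN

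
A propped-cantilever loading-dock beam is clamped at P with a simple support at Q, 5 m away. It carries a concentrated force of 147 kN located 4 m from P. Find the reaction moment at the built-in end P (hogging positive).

M_P = 70.56 kN·m

Choose R_Q as the redundant. The primary structure is the cantilever fixed at P.
Deflection at Q on the released cantilever, summing each load's contribution:
  point load 147 at a = 4: Pa²(3L − a)/(6EI) = 4312/EI
Flexibility coefficient — unit upward force at Q: δ_{QQ} = L³/(3EI) = 41.67/EI.
The prop prevents deflection at Q: R_Q = δ_0/δ_{QQ} = 4312/41.67 = 103.5 kN.
Moment equilibrium about P: M_P = Σ(load moments about P) − R_Q·L = 588 − 103.5×5 = 70.56 kN·m.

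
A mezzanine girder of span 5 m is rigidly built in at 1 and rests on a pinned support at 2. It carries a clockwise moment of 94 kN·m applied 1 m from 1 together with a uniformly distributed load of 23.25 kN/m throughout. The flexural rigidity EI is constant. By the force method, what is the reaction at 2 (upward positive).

R_2 = 53.75 kN

Release the roller at 2. Primary structure: cantilever fixed at 1.
Primary-structure tip deflection at 2 by superposition:
  clockwise couple 94 at a = 1: M₀a(2L − a)/(2EI) = 423/EI
  UDL 23.25: wL⁴/(8EI) = 1816/EI
  δ_0 = 2239/EI
Tip deflection under a unit load at 2: L³/(3EI) = 41.67/EI.
The prop prevents deflection at 2: R_2 = δ_0/δ_{22} = 2239/41.67 = 53.75 kN.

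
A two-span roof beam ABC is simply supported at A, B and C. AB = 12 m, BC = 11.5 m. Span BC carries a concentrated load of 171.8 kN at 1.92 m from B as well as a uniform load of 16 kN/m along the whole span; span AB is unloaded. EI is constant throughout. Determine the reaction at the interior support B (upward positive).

R_B = 278.1 kN

Release continuity at B by inserting a hinge; the redundant is the internal moment M_B. The primary structure is two simply-supported spans AB and BC.
Rotations at B on the released spans (each span's end-slope, ×1/EI):
  span BC: point load 171.8 at a = 1.92: Pab(L + b)/(6LEI) = 965.4/EI
  span BC: UDL 16: wL³/(24EI) = 1014/EI
  relative rotation θ_0 = (0 + 1979)/EI = 1979/EI
A unit hogging moment at B produces rotation L₁/(3EI) + L₂/(3EI) = 7.833/EI.
Compatibility: M_B·(L₁+L₂)/(3EI) = θ_0, giving M_B = 252.7 kN·m (hogging).
Span AB, ΣM about A with M_B applied at B: R_B^{AB}·12 = 0 + 252.7, so R_B^{AB} = 21.06 kN and R_A = 0 − 21.06 = -21.06 kN.
Span BC, ΣM about C: R_B^{BC}·11.5 = 2704 + 252.7, so R_B^{BC} = 257.1 kN and R_C = 355.8 − 257.1 = 98.71 kN.
R_B = 21.06 + 257.1 = 278.1 kN.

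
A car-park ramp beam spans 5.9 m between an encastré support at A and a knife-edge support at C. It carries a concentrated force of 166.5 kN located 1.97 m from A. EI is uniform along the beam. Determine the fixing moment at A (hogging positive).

Remove the prop at C; the released (primary) structure is a cantilever built in at A.
Deflection at C on the released cantilever, summing each load's contribution:
  point load 166.5 at a = 1.97: Pa²(3L − a)/(6EI) = 1694/EI
Flexibility coefficient — unit upward force at C: δ_{CC} = L³/(3EI) = 68.46/EI.
Compatibility at C: δ_0 − R_C·δ_{CC} = 0, so R_C = 1694/68.46 = 24.75 kN.
Moment equilibrium about A: M_A = Σ(load moments about A) − R_C·L = 328 − 24.75×5.9 = 182 kN·m.

M_A = 182 kN·m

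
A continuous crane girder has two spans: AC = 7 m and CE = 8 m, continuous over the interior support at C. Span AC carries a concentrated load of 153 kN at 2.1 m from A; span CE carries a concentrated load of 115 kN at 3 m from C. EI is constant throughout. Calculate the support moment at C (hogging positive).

Take M_C as the redundant. Released structure: two simple spans AC and CE with a hinge at C.
End slopes at the hinge C, treating each span as simply supported:
  span AC: point load 153 at a = 2.1: Pab(L + a)/(6LEI) = 341.1/EI
  span CE: point load 115 at a = 3: Pab(L + b)/(6LEI) = 467.2/EI
  relative rotation θ_0 = (341.1 + 467.2)/EI = 808.3/EI
A unit hogging moment at C produces rotation L₁/(3EI) + L₂/(3EI) = 5/EI.
Compatibility: M_C·(L₁+L₂)/(3EI) = θ_0, giving M_C = 161.7 kN·m (hogging).

M_C = 161.7 kN·m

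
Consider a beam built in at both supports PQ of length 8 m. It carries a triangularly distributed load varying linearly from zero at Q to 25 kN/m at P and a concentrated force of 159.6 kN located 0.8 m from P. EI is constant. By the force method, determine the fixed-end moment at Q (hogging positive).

M_Q = 64.82 kN·m

Take the two fixed-end moments M_P, M_Q as redundants; the released structure is the simple span PQ.
Simple-span end rotations at P and Q under the given loads:
  at P: triangular load, peak 25: w₀L³/(45EI) = 284.4/EI
  at Q: triangular load, peak 25: 7w₀L³/(360EI) = 248.9/EI
  at P: point load 159.6 at a = 0.8: Pab(L + b)/(6LEI) = 291.1/EI
  at Q: point load 159.6 at a = 0.8: Pab(L + a)/(6LEI) = 168.5/EI
  θ_P0 = 575.6/EI,  θ_Q0 = 417.4/EI
Flexibility coefficients: a unit moment at one end gives L/(3EI) there and L/(6EI) at the far end, so f₁₁ = f₂₂ = 2.667/EI and f₁₂ = f₂₁ = 1.333/EI.
Compatibility — zero rotation at each built-in end:
  2.667 M_P + 1.333 M_Q = 575.6
  1.333 M_P + 2.667 M_Q = 417.4
Solving the pair gives M_P = 183.4 kN·m and M_Q = 64.82 kN·m (hogging).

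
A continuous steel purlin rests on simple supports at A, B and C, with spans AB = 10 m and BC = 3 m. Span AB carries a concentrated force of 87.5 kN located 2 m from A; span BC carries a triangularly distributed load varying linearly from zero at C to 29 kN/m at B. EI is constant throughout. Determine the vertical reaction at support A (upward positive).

Insert a hinge at B; M_B is the redundant, and each span becomes simply supported.
Rotations at B on the released spans (each span's end-slope, ×1/EI):
  span AB: point load 87.5 at a = 2: Pab(L + a)/(6LEI) = 280/EI
  span BC: triangular load, peak 29: w₀L³/(45EI) = 17.4/EI
  relative rotation θ_0 = (280 + 17.4)/EI = 297.4/EI
A unit hogging moment at B produces rotation L₁/(3EI) + L₂/(3EI) = 4.333/EI.
Slope continuity at B: θ_0 = M_B·4.333/EI, so M_B = 297.4/4.333 = 68.63 kN·m (hogging).
Span AB, ΣM about A with M_B applied at B: R_B^{AB}·10 = 175 + 68.63, so R_B^{AB} = 24.36 kN and R_A = 87.5 − 24.36 = 63.14 kN.

R_A = 63.14 kN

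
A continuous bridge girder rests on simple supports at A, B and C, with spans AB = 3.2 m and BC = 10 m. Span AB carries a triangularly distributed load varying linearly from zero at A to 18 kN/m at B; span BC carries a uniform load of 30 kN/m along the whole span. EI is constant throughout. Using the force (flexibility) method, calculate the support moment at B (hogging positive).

Release continuity at B by inserting a hinge; the redundant is the internal moment M_B. The primary structure is two simply-supported spans AB and BC.
End slopes at the hinge B, treating each span as simply supported:
  span AB: triangular load, peak 18: w₀L³/(45EI) = 13.11/EI
  span BC: UDL 30: wL³/(24EI) = 1250/EI
  relative rotation θ_0 = (13.11 + 1250)/EI = 1263/EI
A unit hogging moment at B produces rotation L₁/(3EI) + L₂/(3EI) = 4.4/EI.
Slope continuity at B: θ_0 = M_B·4.4/EI, so M_B = 1263/4.4 = 287.1 kN·m (hogging).

M_B = 287.1 kN·m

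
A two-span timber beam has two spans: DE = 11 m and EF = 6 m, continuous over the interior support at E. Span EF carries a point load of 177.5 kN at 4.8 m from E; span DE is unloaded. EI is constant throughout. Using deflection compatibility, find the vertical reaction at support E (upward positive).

Insert a hinge at E; M_E is the redundant, and each span becomes simply supported.
End slopes at the hinge E, treating each span as simply supported:
  span EF: point load 177.5 at a = 4.8: Pab(L + b)/(6LEI) = 204.5/EI
  relative rotation θ_0 = (0 + 204.5)/EI = 204.5/EI
A unit hogging moment at E produces rotation L₁/(3EI) + L₂/(3EI) = 5.667/EI.
Compatibility: M_E·(L₁+L₂)/(3EI) = θ_0, giving M_E = 36.08 kN·m (hogging).
Span DE, ΣM about D with M_E applied at E: R_E^{DE}·11 = 0 + 36.08, so R_E^{DE} = 3.28 kN and R_D = 0 − 3.28 = -3.28 kN.
Span EF, ΣM about F: R_E^{EF}·6 = 213 + 36.08, so R_E^{EF} = 41.51 kN and R_F = 177.5 − 41.51 = 136 kN.
R_E = 3.28 + 41.51 = 44.79 kN.

R_E = 44.79 kN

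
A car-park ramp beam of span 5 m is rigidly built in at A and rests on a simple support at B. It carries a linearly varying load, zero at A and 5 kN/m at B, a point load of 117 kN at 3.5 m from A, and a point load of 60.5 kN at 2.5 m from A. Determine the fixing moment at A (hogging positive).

M_A = 143.9 kN·m

Remove the prop at B; the released (primary) structure is a cantilever built in at A.
Downward deflection at the released point B due to the loads:
  triangular load, peak 5 at the free end: 11w₀L⁴/(120EI) = 286.5/EI
  point load 117 at a = 3.5: Pa²(3L − a)/(6EI) = 2747/EI
  point load 60.5 at a = 2.5: Pa²(3L − a)/(6EI) = 787.8/EI
  δ_0 = 3821/EI
Flexibility coefficient — unit upward force at B: δ_{BB} = L³/(3EI) = 41.67/EI.
The prop prevents deflection at B: R_B = δ_0/δ_{BB} = 3821/41.67 = 91.71 kN.
Moment equilibrium about A: M_A = Σ(load moments about A) − R_B·L = 602.4 − 91.71×5 = 143.9 kN·m.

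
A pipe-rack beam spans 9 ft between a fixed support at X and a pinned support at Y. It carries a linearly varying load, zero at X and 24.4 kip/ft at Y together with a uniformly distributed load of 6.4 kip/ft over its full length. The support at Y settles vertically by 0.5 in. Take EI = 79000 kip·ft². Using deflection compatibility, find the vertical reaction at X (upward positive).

R_X = 98.96 kip

Choose R_Y as the redundant. The primary structure is the cantilever fixed at X.
Free-end deflection of the primary structure under the applied loading (downward +):
  triangular load, peak 24.4 at the free end: 11w₀L⁴/(120EI) = 14675/EI
  UDL 6.4: wL⁴/(8EI) = 5249/EI
  δ_0 = 19924/EI
Tip deflection under a unit load at Y: L³/(3EI) = 243/EI.
With EI = 79000 kip·ft²: δ_0 = 0.2522 ft and δ_{YY} = 0.003076 ft/kip.
Compatibility — the beam at Y must follow the support down by 0.04167 ft: δ_0 − R_Y·δ_{YY} = 0.04167, so R_Y = (0.2522 − 0.04167)/0.003076 = 68.44 kip.
Vertical equilibrium: R_X = ΣP − R_Y = 167.4 − 68.44 = 98.96 kip.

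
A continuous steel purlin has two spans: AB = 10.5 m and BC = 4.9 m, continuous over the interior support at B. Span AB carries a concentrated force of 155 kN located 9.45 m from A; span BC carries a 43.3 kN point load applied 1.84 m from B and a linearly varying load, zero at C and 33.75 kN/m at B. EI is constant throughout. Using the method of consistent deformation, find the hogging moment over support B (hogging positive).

M_B = 124.9 kN·m

Release continuity at B by inserting a hinge; the redundant is the internal moment M_B. The primary structure is two simply-supported spans AB and BC.
Discontinuity in slope at B on the released structure — sum the simple-span end rotations:
  span AB: point load 155 at a = 9.45: Pab(L + a)/(6LEI) = 487/EI
  span BC: point load 43.3 at a = 1.84: Pab(L + b)/(6LEI) = 66.01/EI
  span BC: triangular load, peak 33.75: w₀L³/(45EI) = 88.24/EI
  relative rotation θ_0 = (487 + 154.2)/EI = 641.3/EI
A unit hogging moment at B produces rotation L₁/(3EI) + L₂/(3EI) = 5.133/EI.
Compatibility: M_B·(L₁+L₂)/(3EI) = θ_0, giving M_B = 124.9 kN·m (hogging).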